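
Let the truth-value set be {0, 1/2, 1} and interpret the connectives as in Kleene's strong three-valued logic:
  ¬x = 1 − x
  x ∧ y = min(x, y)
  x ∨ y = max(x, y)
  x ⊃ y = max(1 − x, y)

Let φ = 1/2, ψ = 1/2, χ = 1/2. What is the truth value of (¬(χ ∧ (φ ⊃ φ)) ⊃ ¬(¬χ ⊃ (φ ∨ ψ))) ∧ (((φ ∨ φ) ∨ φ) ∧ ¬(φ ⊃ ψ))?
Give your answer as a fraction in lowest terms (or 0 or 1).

φ ⊃ φ = 1/2 ⊃ 1/2 = 1/2
χ ∧ (φ ⊃ φ) = 1/2 ∧ 1/2 = 1/2
¬(χ ∧ (φ ⊃ φ)) = ¬1/2 = 1/2
¬χ = ¬1/2 = 1/2
φ ∨ ψ = 1/2 ∨ 1/2 = 1/2
¬χ ⊃ (φ ∨ ψ) = 1/2 ⊃ 1/2 = 1/2
¬(¬χ ⊃ (φ ∨ ψ)) = ¬1/2 = 1/2
¬(χ ∧ (φ ⊃ φ)) ⊃ ¬(¬χ ⊃ (φ ∨ ψ)) = 1/2 ⊃ 1/2 = 1/2
φ ∨ φ = 1/2 ∨ 1/2 = 1/2
(φ ∨ φ) ∨ φ = 1/2 ∨ 1/2 = 1/2
φ ⊃ ψ = 1/2 ⊃ 1/2 = 1/2
¬(φ ⊃ ψ) = ¬1/2 = 1/2
((φ ∨ φ) ∨ φ) ∧ ¬(φ ⊃ ψ) = 1/2 ∧ 1/2 = 1/2
(¬(χ ∧ (φ ⊃ φ)) ⊃ ¬(¬χ ⊃ (φ ∨ ψ))) ∧ (((φ ∨ φ) ∨ φ) ∧ ¬(φ ⊃ ψ)) = 1/2 ∧ 1/2 = 1/2

1/2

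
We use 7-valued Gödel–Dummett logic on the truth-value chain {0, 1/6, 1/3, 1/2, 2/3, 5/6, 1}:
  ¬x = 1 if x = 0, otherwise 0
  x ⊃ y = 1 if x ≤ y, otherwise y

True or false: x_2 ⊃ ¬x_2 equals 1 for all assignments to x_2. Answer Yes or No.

Counterexample: take x_2 = 1/6.
¬x_2 = ¬1/6 = 0
x_2 ⊃ ¬x_2 = 1/6 ⊃ 0 = 0
This gives 0 ≠ 1.

No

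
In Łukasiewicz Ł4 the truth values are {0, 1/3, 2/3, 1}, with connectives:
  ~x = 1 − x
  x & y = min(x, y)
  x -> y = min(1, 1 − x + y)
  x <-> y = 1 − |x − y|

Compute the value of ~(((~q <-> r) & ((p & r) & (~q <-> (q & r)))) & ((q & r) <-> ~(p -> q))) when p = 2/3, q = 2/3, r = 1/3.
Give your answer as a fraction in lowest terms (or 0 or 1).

~q = ~2/3 = 1/3
~q <-> r = 1/3 <-> 1/3 = 1
p & r = 2/3 & 1/3 = 1/3
~q = ~2/3 = 1/3
q & r = 2/3 & 1/3 = 1/3
~q <-> (q & r) = 1/3 <-> 1/3 = 1
(p & r) & (~q <-> (q & r)) = 1/3 & 1 = 1/3
(~q <-> r) & ((p & r) & (~q <-> (q & r))) = 1 & 1/3 = 1/3
q & r = 2/3 & 1/3 = 1/3
p -> q = 2/3 -> 2/3 = 1
~(p -> q) = ~1 = 0
(q & r) <-> ~(p -> q) = 1/3 <-> 0 = 2/3
((~q <-> r) & ((p & r) & (~q <-> (q & r)))) & ((q & r) <-> ~(p -> q)) = 1/3 & 2/3 = 1/3
~(((~q <-> r) & ((p & r) & (~q <-> (q & r)))) & ((q & r) <-> ~(p -> q))) = ~1/3 = 2/3

2/3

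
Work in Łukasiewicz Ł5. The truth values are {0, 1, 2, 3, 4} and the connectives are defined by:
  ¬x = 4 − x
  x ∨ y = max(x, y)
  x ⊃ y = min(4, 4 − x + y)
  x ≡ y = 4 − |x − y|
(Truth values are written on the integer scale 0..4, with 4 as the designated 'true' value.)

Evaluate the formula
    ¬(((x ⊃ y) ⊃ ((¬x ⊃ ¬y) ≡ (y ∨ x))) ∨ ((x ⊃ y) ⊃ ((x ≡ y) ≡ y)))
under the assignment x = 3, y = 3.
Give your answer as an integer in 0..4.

x ⊃ y = 3 ⊃ 3 = 4
¬x = ¬3 = 1
¬y = ¬3 = 1
¬x ⊃ ¬y = 1 ⊃ 1 = 4
y ∨ x = 3 ∨ 3 = 3
(¬x ⊃ ¬y) ≡ (y ∨ x) = 4 ≡ 3 = 3
(x ⊃ y) ⊃ ((¬x ⊃ ¬y) ≡ (y ∨ x)) = 4 ⊃ 3 = 3
x ⊃ y = 3 ⊃ 3 = 4
x ≡ y = 3 ≡ 3 = 4
(x ≡ y) ≡ y = 4 ≡ 3 = 3
(x ⊃ y) ⊃ ((x ≡ y) ≡ y) = 4 ⊃ 3 = 3
((x ⊃ y) ⊃ ((¬x ⊃ ¬y) ≡ (y ∨ x))) ∨ ((x ⊃ y) ⊃ ((x ≡ y) ≡ y)) = 3 ∨ 3 = 3
¬(((x ⊃ y) ⊃ ((¬x ⊃ ¬y) ≡ (y ∨ x))) ∨ ((x ⊃ y) ⊃ ((x ≡ y) ≡ y))) = ¬3 = 1

1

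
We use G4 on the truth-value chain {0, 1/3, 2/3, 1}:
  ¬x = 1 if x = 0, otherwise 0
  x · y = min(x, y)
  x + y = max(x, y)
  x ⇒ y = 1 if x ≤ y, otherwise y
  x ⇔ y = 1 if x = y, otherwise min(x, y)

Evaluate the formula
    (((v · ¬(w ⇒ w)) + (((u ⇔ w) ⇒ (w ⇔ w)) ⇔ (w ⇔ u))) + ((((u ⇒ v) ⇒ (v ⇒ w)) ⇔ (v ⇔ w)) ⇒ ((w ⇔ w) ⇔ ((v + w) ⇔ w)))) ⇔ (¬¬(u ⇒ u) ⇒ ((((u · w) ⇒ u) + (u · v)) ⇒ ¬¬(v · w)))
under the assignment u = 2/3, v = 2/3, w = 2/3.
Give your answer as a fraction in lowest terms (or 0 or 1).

w ⇒ w = 2/3 ⇒ 2/3 = 1
¬(w ⇒ w) = ¬1 = 0
v · ¬(w ⇒ w) = 2/3 · 0 = 0
u ⇔ w = 2/3 ⇔ 2/3 = 1
w ⇔ w = 2/3 ⇔ 2/3 = 1
(u ⇔ w) ⇒ (w ⇔ w) = 1 ⇒ 1 = 1
w ⇔ u = 2/3 ⇔ 2/3 = 1
((u ⇔ w) ⇒ (w ⇔ w)) ⇔ (w ⇔ u) = 1 ⇔ 1 = 1
(v · ¬(w ⇒ w)) + (((u ⇔ w) ⇒ (w ⇔ w)) ⇔ (w ⇔ u)) = 0 + 1 = 1
u ⇒ v = 2/3 ⇒ 2/3 = 1
v ⇒ w = 2/3 ⇒ 2/3 = 1
(u ⇒ v) ⇒ (v ⇒ w) = 1 ⇒ 1 = 1
v ⇔ w = 2/3 ⇔ 2/3 = 1
((u ⇒ v) ⇒ (v ⇒ w)) ⇔ (v ⇔ w) = 1 ⇔ 1 = 1
w ⇔ w = 2/3 ⇔ 2/3 = 1
v + w = 2/3 + 2/3 = 2/3
(v + w) ⇔ w = 2/3 ⇔ 2/3 = 1
(w ⇔ w) ⇔ ((v + w) ⇔ w) = 1 ⇔ 1 = 1
(((u ⇒ v) ⇒ (v ⇒ w)) ⇔ (v ⇔ w)) ⇒ ((w ⇔ w) ⇔ ((v + w) ⇔ w)) = 1 ⇒ 1 = 1
((v · ¬(w ⇒ w)) + (((u ⇔ w) ⇒ (w ⇔ w)) ⇔ (w ⇔ u))) + ((((u ⇒ v) ⇒ (v ⇒ w)) ⇔ (v ⇔ w)) ⇒ ((w ⇔ w) ⇔ ((v + w) ⇔ w))) = 1 + 1 = 1
u ⇒ u = 2/3 ⇒ 2/3 = 1
¬(u ⇒ u) = ¬1 = 0
¬¬(u ⇒ u) = ¬0 = 1
u · w = 2/3 · 2/3 = 2/3
(u · w) ⇒ u = 2/3 ⇒ 2/3 = 1
u · v = 2/3 · 2/3 = 2/3
((u · w) ⇒ u) + (u · v) = 1 + 2/3 = 1
v · w = 2/3 · 2/3 = 2/3
¬(v · w) = ¬2/3 = 0
¬¬(v · w) = ¬0 = 1
(((u · w) ⇒ u) + (u · v)) ⇒ ¬¬(v · w) = 1 ⇒ 1 = 1
¬¬(u ⇒ u) ⇒ ((((u · w) ⇒ u) + (u · v)) ⇒ ¬¬(v · w)) = 1 ⇒ 1 = 1
(((v · ¬(w ⇒ w)) + (((u ⇔ w) ⇒ (w ⇔ w)) ⇔ (w ⇔ u))) + ((((u ⇒ v) ⇒ (v ⇒ w)) ⇔ (v ⇔ w)) ⇒ ((w ⇔ w) ⇔ ((v + w) ⇔ w)))) ⇔ (¬¬(u ⇒ u) ⇒ ((((u · w) ⇒ u) + (u · v)) ⇒ ¬¬(v · w))) = 1 ⇔ 1 = 1

1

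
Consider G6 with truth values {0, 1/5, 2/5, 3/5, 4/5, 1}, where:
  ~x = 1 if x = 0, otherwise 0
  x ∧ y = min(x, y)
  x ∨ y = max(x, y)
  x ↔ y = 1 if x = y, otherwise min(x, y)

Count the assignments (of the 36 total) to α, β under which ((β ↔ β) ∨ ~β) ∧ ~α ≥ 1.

value 1: 6 assignments (counts)
value 0: 30 assignments
So 6 of the 36 assignments meet the threshold.

6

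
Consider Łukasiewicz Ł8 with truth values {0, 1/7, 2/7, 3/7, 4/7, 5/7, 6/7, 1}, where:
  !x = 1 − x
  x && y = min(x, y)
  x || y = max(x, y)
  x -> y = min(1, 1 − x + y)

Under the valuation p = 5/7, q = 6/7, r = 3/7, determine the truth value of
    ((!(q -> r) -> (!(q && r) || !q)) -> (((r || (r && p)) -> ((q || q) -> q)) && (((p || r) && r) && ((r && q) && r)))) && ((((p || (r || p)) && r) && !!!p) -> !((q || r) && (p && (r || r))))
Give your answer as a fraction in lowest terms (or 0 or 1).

3/7

q -> r = 6/7 -> 3/7 = 4/7
!(q -> r) = !4/7 = 3/7
q && r = 6/7 && 3/7 = 3/7
!(q && r) = !3/7 = 4/7
!q = !6/7 = 1/7
!(q && r) || !q = 4/7 || 1/7 = 4/7
!(q -> r) -> (!(q && r) || !q) = 3/7 -> 4/7 = 1
r && p = 3/7 && 5/7 = 3/7
r || (r && p) = 3/7 || 3/7 = 3/7
q || q = 6/7 || 6/7 = 6/7
(q || q) -> q = 6/7 -> 6/7 = 1
(r || (r && p)) -> ((q || q) -> q) = 3/7 -> 1 = 1
p || r = 5/7 || 3/7 = 5/7
(p || r) && r = 5/7 && 3/7 = 3/7
r && q = 3/7 && 6/7 = 3/7
(r && q) && r = 3/7 && 3/7 = 3/7
((p || r) && r) && ((r && q) && r) = 3/7 && 3/7 = 3/7
((r || (r && p)) -> ((q || q) -> q)) && (((p || r) && r) && ((r && q) && r)) = 1 && 3/7 = 3/7
(!(q -> r) -> (!(q && r) || !q)) -> (((r || (r && p)) -> ((q || q) -> q)) && (((p || r) && r) && ((r && q) && r))) = 1 -> 3/7 = 3/7
r || p = 3/7 || 5/7 = 5/7
p || (r || p) = 5/7 || 5/7 = 5/7
(p || (r || p)) && r = 5/7 && 3/7 = 3/7
!p = !5/7 = 2/7
!!p = !2/7 = 5/7
!!!p = !5/7 = 2/7
((p || (r || p)) && r) && !!!p = 3/7 && 2/7 = 2/7
q || r = 6/7 || 3/7 = 6/7
r || r = 3/7 || 3/7 = 3/7
p && (r || r) = 5/7 && 3/7 = 3/7
(q || r) && (p && (r || r)) = 6/7 && 3/7 = 3/7
!((q || r) && (p && (r || r))) = !3/7 = 4/7
(((p || (r || p)) && r) && !!!p) -> !((q || r) && (p && (r || r))) = 2/7 -> 4/7 = 1
((!(q -> r) -> (!(q && r) || !q)) -> (((r || (r && p)) -> ((q || q) -> q)) && (((p || r) && r) && ((r && q) && r)))) && ((((p || (r || p)) && r) && !!!p) -> !((q || r) && (p && (r || r)))) = 3/7 && 1 = 3/7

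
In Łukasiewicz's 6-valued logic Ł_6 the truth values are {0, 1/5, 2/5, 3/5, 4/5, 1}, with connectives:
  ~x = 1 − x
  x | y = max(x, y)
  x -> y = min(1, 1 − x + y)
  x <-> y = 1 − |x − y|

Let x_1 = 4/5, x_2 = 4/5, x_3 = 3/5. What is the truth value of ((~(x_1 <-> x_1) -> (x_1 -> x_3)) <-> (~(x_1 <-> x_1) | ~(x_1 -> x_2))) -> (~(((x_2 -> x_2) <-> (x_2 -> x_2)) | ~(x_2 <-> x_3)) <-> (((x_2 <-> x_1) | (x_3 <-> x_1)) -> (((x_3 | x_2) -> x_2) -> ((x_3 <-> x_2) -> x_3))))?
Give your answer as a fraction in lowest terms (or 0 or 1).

1

x_1 <-> x_1 = 4/5 <-> 4/5 = 1
~(x_1 <-> x_1) = ~1 = 0
x_1 -> x_3 = 4/5 -> 3/5 = 4/5
~(x_1 <-> x_1) -> (x_1 -> x_3) = 0 -> 4/5 = 1
x_1 <-> x_1 = 4/5 <-> 4/5 = 1
~(x_1 <-> x_1) = ~1 = 0
x_1 -> x_2 = 4/5 -> 4/5 = 1
~(x_1 -> x_2) = ~1 = 0
~(x_1 <-> x_1) | ~(x_1 -> x_2) = 0 | 0 = 0
(~(x_1 <-> x_1) -> (x_1 -> x_3)) <-> (~(x_1 <-> x_1) | ~(x_1 -> x_2)) = 1 <-> 0 = 0
x_2 -> x_2 = 4/5 -> 4/5 = 1
x_2 -> x_2 = 4/5 -> 4/5 = 1
(x_2 -> x_2) <-> (x_2 -> x_2) = 1 <-> 1 = 1
x_2 <-> x_3 = 4/5 <-> 3/5 = 4/5
~(x_2 <-> x_3) = ~4/5 = 1/5
((x_2 -> x_2) <-> (x_2 -> x_2)) | ~(x_2 <-> x_3) = 1 | 1/5 = 1
~(((x_2 -> x_2) <-> (x_2 -> x_2)) | ~(x_2 <-> x_3)) = ~1 = 0
x_2 <-> x_1 = 4/5 <-> 4/5 = 1
x_3 <-> x_1 = 3/5 <-> 4/5 = 4/5
(x_2 <-> x_1) | (x_3 <-> x_1) = 1 | 4/5 = 1
x_3 | x_2 = 3/5 | 4/5 = 4/5
(x_3 | x_2) -> x_2 = 4/5 -> 4/5 = 1
x_3 <-> x_2 = 3/5 <-> 4/5 = 4/5
(x_3 <-> x_2) -> x_3 = 4/5 -> 3/5 = 4/5
((x_3 | x_2) -> x_2) -> ((x_3 <-> x_2) -> x_3) = 1 -> 4/5 = 4/5
((x_2 <-> x_1) | (x_3 <-> x_1)) -> (((x_3 | x_2) -> x_2) -> ((x_3 <-> x_2) -> x_3)) = 1 -> 4/5 = 4/5
~(((x_2 -> x_2) <-> (x_2 -> x_2)) | ~(x_2 <-> x_3)) <-> (((x_2 <-> x_1) | (x_3 <-> x_1)) -> (((x_3 | x_2) -> x_2) -> ((x_3 <-> x_2) -> x_3))) = 0 <-> 4/5 = 1/5
((~(x_1 <-> x_1) -> (x_1 -> x_3)) <-> (~(x_1 <-> x_1) | ~(x_1 -> x_2))) -> (~(((x_2 -> x_2) <-> (x_2 -> x_2)) | ~(x_2 <-> x_3)) <-> (((x_2 <-> x_1) | (x_3 <-> x_1)) -> (((x_3 | x_2) -> x_2) -> ((x_3 <-> x_2) -> x_3)))) = 0 -> 1/5 = 1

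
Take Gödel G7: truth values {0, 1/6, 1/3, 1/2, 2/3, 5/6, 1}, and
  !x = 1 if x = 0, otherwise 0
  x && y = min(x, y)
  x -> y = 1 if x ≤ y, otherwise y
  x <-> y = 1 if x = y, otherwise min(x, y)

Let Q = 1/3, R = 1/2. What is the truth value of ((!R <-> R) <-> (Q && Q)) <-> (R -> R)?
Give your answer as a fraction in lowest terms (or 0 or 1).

!R = !1/2 = 0
!R <-> R = 0 <-> 1/2 = 0
Q && Q = 1/3 && 1/3 = 1/3
(!R <-> R) <-> (Q && Q) = 0 <-> 1/3 = 0
R -> R = 1/2 -> 1/2 = 1
((!R <-> R) <-> (Q && Q)) <-> (R -> R) = 0 <-> 1 = 0

0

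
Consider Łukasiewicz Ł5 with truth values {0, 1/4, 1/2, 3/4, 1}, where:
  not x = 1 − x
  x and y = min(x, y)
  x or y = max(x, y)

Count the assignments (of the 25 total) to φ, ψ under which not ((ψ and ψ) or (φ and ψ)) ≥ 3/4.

value 1: 5 assignments (counts)
value 3/4: 5 assignments (counts)
value 1/2: 5 assignments
value 1/4: 5 assignments
value 0: 5 assignments
So 10 of the 25 assignments meet the threshold.

10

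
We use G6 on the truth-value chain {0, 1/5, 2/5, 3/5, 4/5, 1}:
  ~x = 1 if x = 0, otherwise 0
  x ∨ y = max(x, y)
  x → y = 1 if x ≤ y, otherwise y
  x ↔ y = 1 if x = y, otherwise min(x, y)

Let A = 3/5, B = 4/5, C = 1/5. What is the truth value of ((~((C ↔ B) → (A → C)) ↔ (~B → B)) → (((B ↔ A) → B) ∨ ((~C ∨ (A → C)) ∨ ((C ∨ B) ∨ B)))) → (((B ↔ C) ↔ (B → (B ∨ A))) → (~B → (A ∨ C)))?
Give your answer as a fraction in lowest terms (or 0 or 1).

C ↔ B = 1/5 ↔ 4/5 = 1/5
A → C = 3/5 → 1/5 = 1/5
(C ↔ B) → (A → C) = 1/5 → 1/5 = 1
~((C ↔ B) → (A → C)) = ~1 = 0
~B = ~4/5 = 0
~B → B = 0 → 4/5 = 1
~((C ↔ B) → (A → C)) ↔ (~B → B) = 0 ↔ 1 = 0
B ↔ A = 4/5 ↔ 3/5 = 3/5
(B ↔ A) → B = 3/5 → 4/5 = 1
~C = ~1/5 = 0
A → C = 3/5 → 1/5 = 1/5
~C ∨ (A → C) = 0 ∨ 1/5 = 1/5
C ∨ B = 1/5 ∨ 4/5 = 4/5
(C ∨ B) ∨ B = 4/5 ∨ 4/5 = 4/5
(~C ∨ (A → C)) ∨ ((C ∨ B) ∨ B) = 1/5 ∨ 4/5 = 4/5
((B ↔ A) → B) ∨ ((~C ∨ (A → C)) ∨ ((C ∨ B) ∨ B)) = 1 ∨ 4/5 = 1
(~((C ↔ B) → (A → C)) ↔ (~B → B)) → (((B ↔ A) → B) ∨ ((~C ∨ (A → C)) ∨ ((C ∨ B) ∨ B))) = 0 → 1 = 1
B ↔ C = 4/5 ↔ 1/5 = 1/5
B ∨ A = 4/5 ∨ 3/5 = 4/5
B → (B ∨ A) = 4/5 → 4/5 = 1
(B ↔ C) ↔ (B → (B ∨ A)) = 1/5 ↔ 1 = 1/5
~B = ~4/5 = 0
A ∨ C = 3/5 ∨ 1/5 = 3/5
~B → (A ∨ C) = 0 → 3/5 = 1
((B ↔ C) ↔ (B → (B ∨ A))) → (~B → (A ∨ C)) = 1/5 → 1 = 1
((~((C ↔ B) → (A → C)) ↔ (~B → B)) → (((B ↔ A) → B) ∨ ((~C ∨ (A → C)) ∨ ((C ∨ B) ∨ B)))) → (((B ↔ C) ↔ (B → (B ∨ A))) → (~B → (A ∨ C))) = 1 → 1 = 1

1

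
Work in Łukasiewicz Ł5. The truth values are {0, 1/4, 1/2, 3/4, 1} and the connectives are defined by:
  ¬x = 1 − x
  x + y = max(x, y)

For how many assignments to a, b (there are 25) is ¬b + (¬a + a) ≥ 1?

value 1: 13 assignments (counts)
value 3/4: 9 assignments
value 1/2: 3 assignments
So 13 of the 25 assignments meet the threshold.

13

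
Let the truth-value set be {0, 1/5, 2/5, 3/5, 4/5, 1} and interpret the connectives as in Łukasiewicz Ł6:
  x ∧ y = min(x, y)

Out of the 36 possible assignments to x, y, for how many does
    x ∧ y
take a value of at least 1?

value 1: 1 assignment (counts)
value 4/5: 3 assignments
value 3/5: 5 assignments
value 2/5: 7 assignments
value 1/5: 9 assignments
value 0: 11 assignments
So 1 of the 36 assignments meets the threshold.

1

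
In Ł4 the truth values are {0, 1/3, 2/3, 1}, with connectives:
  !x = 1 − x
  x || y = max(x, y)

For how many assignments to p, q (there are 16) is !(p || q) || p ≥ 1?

5

p = 0, q = 0 ↦ 1  ≥
p = 0, q = 1/3 ↦ 2/3  <
p = 0, q = 2/3 ↦ 1/3  <
p = 0, q = 1 ↦ 0  <
p = 1/3, q = 0 ↦ 2/3  <
p = 1/3, q = 1/3 ↦ 2/3  <
p = 1/3, q = 2/3 ↦ 1/3  <
p = 1/3, q = 1 ↦ 1/3  <
p = 2/3, q = 0 ↦ 2/3  <
p = 2/3, q = 1/3 ↦ 2/3  <
p = 2/3, q = 2/3 ↦ 2/3  <
p = 2/3, q = 1 ↦ 2/3  <
p = 1, q = 0 ↦ 1  ≥
p = 1, q = 1/3 ↦ 1  ≥
p = 1, q = 2/3 ↦ 1  ≥
p = 1, q = 1 ↦ 1  ≥
So 5 of the 16 assignments meet the threshold.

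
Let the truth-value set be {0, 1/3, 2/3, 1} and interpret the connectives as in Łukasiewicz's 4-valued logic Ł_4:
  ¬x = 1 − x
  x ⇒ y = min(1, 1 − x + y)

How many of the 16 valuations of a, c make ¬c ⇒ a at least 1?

a = 0, c = 0 ↦ 0  <
a = 0, c = 1/3 ↦ 1/3  <
a = 0, c = 2/3 ↦ 2/3  <
a = 0, c = 1 ↦ 1  ≥
a = 1/3, c = 0 ↦ 1/3  <
a = 1/3, c = 1/3 ↦ 2/3  <
a = 1/3, c = 2/3 ↦ 1  ≥
a = 1/3, c = 1 ↦ 1  ≥
a = 2/3, c = 0 ↦ 2/3  <
a = 2/3, c = 1/3 ↦ 1  ≥
a = 2/3, c = 2/3 ↦ 1  ≥
a = 2/3, c = 1 ↦ 1  ≥
a = 1, c = 0 ↦ 1  ≥
a = 1, c = 1/3 ↦ 1  ≥
a = 1, c = 2/3 ↦ 1  ≥
a = 1, c = 1 ↦ 1  ≥
So 10 of the 16 assignments meet the threshold.

10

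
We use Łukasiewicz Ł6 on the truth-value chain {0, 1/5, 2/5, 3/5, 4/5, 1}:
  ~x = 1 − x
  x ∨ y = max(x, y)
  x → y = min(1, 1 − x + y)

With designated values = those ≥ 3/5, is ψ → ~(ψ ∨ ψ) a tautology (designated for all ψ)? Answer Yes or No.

No

Counterexample: take ψ = 4/5.
ψ ∨ ψ = 4/5 ∨ 4/5 = 4/5
~(ψ ∨ ψ) = ~4/5 = 1/5
ψ → ~(ψ ∨ ψ) = 4/5 → 1/5 = 2/5
This gives 2/5, which is below 3/5.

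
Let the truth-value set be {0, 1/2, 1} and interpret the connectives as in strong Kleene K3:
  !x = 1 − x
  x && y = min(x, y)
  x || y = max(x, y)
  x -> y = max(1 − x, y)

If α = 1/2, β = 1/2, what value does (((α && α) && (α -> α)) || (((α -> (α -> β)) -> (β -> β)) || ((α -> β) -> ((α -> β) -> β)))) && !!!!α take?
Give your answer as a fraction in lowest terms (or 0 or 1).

1/2

α && α = 1/2 && 1/2 = 1/2
α -> α = 1/2 -> 1/2 = 1/2
(α && α) && (α -> α) = 1/2 && 1/2 = 1/2
α -> β = 1/2 -> 1/2 = 1/2
α -> (α -> β) = 1/2 -> 1/2 = 1/2
β -> β = 1/2 -> 1/2 = 1/2
(α -> (α -> β)) -> (β -> β) = 1/2 -> 1/2 = 1/2
α -> β = 1/2 -> 1/2 = 1/2
α -> β = 1/2 -> 1/2 = 1/2
(α -> β) -> β = 1/2 -> 1/2 = 1/2
(α -> β) -> ((α -> β) -> β) = 1/2 -> 1/2 = 1/2
((α -> (α -> β)) -> (β -> β)) || ((α -> β) -> ((α -> β) -> β)) = 1/2 || 1/2 = 1/2
((α && α) && (α -> α)) || (((α -> (α -> β)) -> (β -> β)) || ((α -> β) -> ((α -> β) -> β))) = 1/2 || 1/2 = 1/2
!α = !1/2 = 1/2
!!α = !1/2 = 1/2
!!!α = !1/2 = 1/2
!!!!α = !1/2 = 1/2
(((α && α) && (α -> α)) || (((α -> (α -> β)) -> (β -> β)) || ((α -> β) -> ((α -> β) -> β)))) && !!!!α = 1/2 && 1/2 = 1/2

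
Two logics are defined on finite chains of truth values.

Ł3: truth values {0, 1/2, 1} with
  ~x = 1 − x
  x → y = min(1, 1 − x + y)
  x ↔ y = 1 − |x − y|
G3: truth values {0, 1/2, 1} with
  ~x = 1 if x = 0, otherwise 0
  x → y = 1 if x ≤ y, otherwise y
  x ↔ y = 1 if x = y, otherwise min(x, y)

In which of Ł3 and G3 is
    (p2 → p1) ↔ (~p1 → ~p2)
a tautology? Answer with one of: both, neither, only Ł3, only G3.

In Ł3: every assignment gives 1 — tautology.
In G3: at p1 = 1/2, p2 = 1 the value is 1/2 — not a tautology.

only Ł3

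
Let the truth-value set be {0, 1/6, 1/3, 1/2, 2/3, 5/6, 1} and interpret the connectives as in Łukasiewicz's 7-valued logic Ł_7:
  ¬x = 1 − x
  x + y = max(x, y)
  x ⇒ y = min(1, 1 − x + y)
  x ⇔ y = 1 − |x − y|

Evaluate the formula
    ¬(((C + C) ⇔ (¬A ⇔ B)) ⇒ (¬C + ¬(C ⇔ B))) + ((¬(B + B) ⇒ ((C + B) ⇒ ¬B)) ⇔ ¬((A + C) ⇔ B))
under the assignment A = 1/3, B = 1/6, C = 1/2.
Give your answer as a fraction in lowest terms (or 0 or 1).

1/2

C + C = 1/2 + 1/2 = 1/2
¬A = ¬1/3 = 2/3
¬A ⇔ B = 2/3 ⇔ 1/6 = 1/2
(C + C) ⇔ (¬A ⇔ B) = 1/2 ⇔ 1/2 = 1
¬C = ¬1/2 = 1/2
C ⇔ B = 1/2 ⇔ 1/6 = 2/3
¬(C ⇔ B) = ¬2/3 = 1/3
¬C + ¬(C ⇔ B) = 1/2 + 1/3 = 1/2
((C + C) ⇔ (¬A ⇔ B)) ⇒ (¬C + ¬(C ⇔ B)) = 1 ⇒ 1/2 = 1/2
¬(((C + C) ⇔ (¬A ⇔ B)) ⇒ (¬C + ¬(C ⇔ B))) = ¬1/2 = 1/2
B + B = 1/6 + 1/6 = 1/6
¬(B + B) = ¬1/6 = 5/6
C + B = 1/2 + 1/6 = 1/2
¬B = ¬1/6 = 5/6
(C + B) ⇒ ¬B = 1/2 ⇒ 5/6 = 1
¬(B + B) ⇒ ((C + B) ⇒ ¬B) = 5/6 ⇒ 1 = 1
A + C = 1/3 + 1/2 = 1/2
(A + C) ⇔ B = 1/2 ⇔ 1/6 = 2/3
¬((A + C) ⇔ B) = ¬2/3 = 1/3
(¬(B + B) ⇒ ((C + B) ⇒ ¬B)) ⇔ ¬((A + C) ⇔ B) = 1 ⇔ 1/3 = 1/3
¬(((C + C) ⇔ (¬A ⇔ B)) ⇒ (¬C + ¬(C ⇔ B))) + ((¬(B + B) ⇒ ((C + B) ⇒ ¬B)) ⇔ ¬((A + C) ⇔ B)) = 1/2 + 1/3 = 1/2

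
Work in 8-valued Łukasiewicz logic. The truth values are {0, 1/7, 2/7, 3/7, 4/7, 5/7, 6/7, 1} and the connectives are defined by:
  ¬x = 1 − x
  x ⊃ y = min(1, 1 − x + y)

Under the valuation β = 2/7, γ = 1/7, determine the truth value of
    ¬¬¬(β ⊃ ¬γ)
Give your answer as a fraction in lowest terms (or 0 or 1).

¬γ = ¬1/7 = 6/7
β ⊃ ¬γ = 2/7 ⊃ 6/7 = 1
¬(β ⊃ ¬γ) = ¬1 = 0
¬¬(β ⊃ ¬γ) = ¬0 = 1
¬¬¬(β ⊃ ¬γ) = ¬1 = 0

0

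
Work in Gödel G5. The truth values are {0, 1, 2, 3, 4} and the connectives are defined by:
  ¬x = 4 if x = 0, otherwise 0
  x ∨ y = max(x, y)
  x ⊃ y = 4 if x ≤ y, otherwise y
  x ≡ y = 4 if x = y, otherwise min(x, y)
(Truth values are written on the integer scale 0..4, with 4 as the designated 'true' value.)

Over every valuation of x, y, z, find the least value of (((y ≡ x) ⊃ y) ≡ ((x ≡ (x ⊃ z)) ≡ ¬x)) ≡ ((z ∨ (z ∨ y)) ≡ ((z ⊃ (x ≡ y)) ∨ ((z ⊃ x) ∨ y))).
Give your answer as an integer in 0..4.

Take x = 0, y = 0, z = 0:
y ≡ x = 0 ≡ 0 = 4
(y ≡ x) ⊃ y = 4 ⊃ 0 = 0
x ⊃ z = 0 ⊃ 0 = 4
x ≡ (x ⊃ z) = 0 ≡ 4 = 0
¬x = ¬0 = 4
(x ≡ (x ⊃ z)) ≡ ¬x = 0 ≡ 4 = 0
((y ≡ x) ⊃ y) ≡ ((x ≡ (x ⊃ z)) ≡ ¬x) = 0 ≡ 0 = 4
z ∨ y = 0 ∨ 0 = 0
z ∨ (z ∨ y) = 0 ∨ 0 = 0
x ≡ y = 0 ≡ 0 = 4
z ⊃ (x ≡ y) = 0 ⊃ 4 = 4
z ⊃ x = 0 ⊃ 0 = 4
(z ⊃ x) ∨ y = 4 ∨ 0 = 4
(z ⊃ (x ≡ y)) ∨ ((z ⊃ x) ∨ y) = 4 ∨ 4 = 4
(z ∨ (z ∨ y)) ≡ ((z ⊃ (x ≡ y)) ∨ ((z ⊃ x) ∨ y)) = 0 ≡ 4 = 0
(((y ≡ x) ⊃ y) ≡ ((x ≡ (x ⊃ z)) ≡ ¬x)) ≡ ((z ∨ (z ∨ y)) ≡ ((z ⊃ (x ≡ y)) ∨ ((z ⊃ x) ∨ y))) = 4 ≡ 0 = 0
No assignment yields a value below 0, so this is the minimum.

0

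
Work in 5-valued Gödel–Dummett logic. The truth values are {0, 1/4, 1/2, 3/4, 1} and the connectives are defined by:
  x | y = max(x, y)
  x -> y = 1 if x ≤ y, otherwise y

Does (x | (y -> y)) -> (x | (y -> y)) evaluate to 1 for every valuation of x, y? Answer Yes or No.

At x = 3/4, y = 1/4, for instance:
y -> y = 1/4 -> 1/4 = 1
x | (y -> y) = 3/4 | 1 = 1
(x | (y -> y)) -> (x | (y -> y)) = 1 -> 1 = 1
and checking the remaining 24 assignments likewise gives ≥ 1 in every case.

Yes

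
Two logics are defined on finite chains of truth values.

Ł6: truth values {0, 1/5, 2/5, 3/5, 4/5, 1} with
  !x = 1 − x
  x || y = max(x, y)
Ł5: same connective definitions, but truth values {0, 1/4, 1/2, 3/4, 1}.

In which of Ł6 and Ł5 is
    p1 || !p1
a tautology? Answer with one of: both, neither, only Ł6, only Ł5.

In Ł6: at p1 = 1/5 the value is 4/5 — not a tautology.
In Ł5: at p1 = 1/4 the value is 3/4 — not a tautology.

neither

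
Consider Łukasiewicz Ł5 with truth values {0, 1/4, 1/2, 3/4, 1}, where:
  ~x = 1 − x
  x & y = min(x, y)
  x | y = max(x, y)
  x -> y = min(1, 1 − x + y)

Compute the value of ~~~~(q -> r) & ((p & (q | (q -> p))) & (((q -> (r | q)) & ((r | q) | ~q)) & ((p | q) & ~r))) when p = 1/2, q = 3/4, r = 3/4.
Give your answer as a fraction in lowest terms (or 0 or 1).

q -> r = 3/4 -> 3/4 = 1
~(q -> r) = ~1 = 0
~~(q -> r) = ~0 = 1
~~~(q -> r) = ~1 = 0
~~~~(q -> r) = ~0 = 1
q -> p = 3/4 -> 1/2 = 3/4
q | (q -> p) = 3/4 | 3/4 = 3/4
p & (q | (q -> p)) = 1/2 & 3/4 = 1/2
r | q = 3/4 | 3/4 = 3/4
q -> (r | q) = 3/4 -> 3/4 = 1
r | q = 3/4 | 3/4 = 3/4
~q = ~3/4 = 1/4
(r | q) | ~q = 3/4 | 1/4 = 3/4
(q -> (r | q)) & ((r | q) | ~q) = 1 & 3/4 = 3/4
p | q = 1/2 | 3/4 = 3/4
~r = ~3/4 = 1/4
(p | q) & ~r = 3/4 & 1/4 = 1/4
((q -> (r | q)) & ((r | q) | ~q)) & ((p | q) & ~r) = 3/4 & 1/4 = 1/4
(p & (q | (q -> p))) & (((q -> (r | q)) & ((r | q) | ~q)) & ((p | q) & ~r)) = 1/2 & 1/4 = 1/4
~~~~(q -> r) & ((p & (q | (q -> p))) & (((q -> (r | q)) & ((r | q) | ~q)) & ((p | q) & ~r))) = 1 & 1/4 = 1/4

1/4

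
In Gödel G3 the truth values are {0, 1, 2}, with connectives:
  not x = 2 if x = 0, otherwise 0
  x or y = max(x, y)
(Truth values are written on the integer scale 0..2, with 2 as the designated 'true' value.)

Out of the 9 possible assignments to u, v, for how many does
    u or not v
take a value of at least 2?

u = 0, v = 0 ↦ 2  ≥
u = 0, v = 1 ↦ 0  <
u = 0, v = 2 ↦ 0  <
u = 1, v = 0 ↦ 2  ≥
u = 1, v = 1 ↦ 1  <
u = 1, v = 2 ↦ 1  <
u = 2, v = 0 ↦ 2  ≥
u = 2, v = 1 ↦ 2  ≥
u = 2, v = 2 ↦ 2  ≥
So 5 of the 9 assignments meet the threshold.

5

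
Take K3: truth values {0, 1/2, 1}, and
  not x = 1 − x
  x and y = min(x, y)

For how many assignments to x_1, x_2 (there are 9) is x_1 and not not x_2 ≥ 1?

1

x_1 = 0, x_2 = 0 ↦ 0  <
x_1 = 0, x_2 = 1/2 ↦ 0  <
x_1 = 0, x_2 = 1 ↦ 0  <
x_1 = 1/2, x_2 = 0 ↦ 0  <
x_1 = 1/2, x_2 = 1/2 ↦ 1/2  <
x_1 = 1/2, x_2 = 1 ↦ 1/2  <
x_1 = 1, x_2 = 0 ↦ 0  <
x_1 = 1, x_2 = 1/2 ↦ 1/2  <
x_1 = 1, x_2 = 1 ↦ 1  ≥
So 1 of the 9 assignments meets the threshold.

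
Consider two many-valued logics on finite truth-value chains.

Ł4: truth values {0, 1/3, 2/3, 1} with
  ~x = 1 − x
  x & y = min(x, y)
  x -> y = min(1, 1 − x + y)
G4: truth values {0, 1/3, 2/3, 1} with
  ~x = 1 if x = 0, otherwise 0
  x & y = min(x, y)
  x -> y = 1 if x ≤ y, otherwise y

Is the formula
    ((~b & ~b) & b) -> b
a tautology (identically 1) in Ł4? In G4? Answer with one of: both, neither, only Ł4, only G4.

In Ł4: every assignment gives 1 — tautology.
In G4: every assignment gives 1 — tautology.

both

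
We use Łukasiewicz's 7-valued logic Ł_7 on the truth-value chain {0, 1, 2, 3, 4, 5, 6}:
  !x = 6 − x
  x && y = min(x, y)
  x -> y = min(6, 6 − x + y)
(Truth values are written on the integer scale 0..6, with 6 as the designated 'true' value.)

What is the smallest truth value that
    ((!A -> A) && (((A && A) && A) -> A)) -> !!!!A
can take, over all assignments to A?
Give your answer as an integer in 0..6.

3

Take A = 3:
!A = !3 = 3
!A -> A = 3 -> 3 = 6
A && A = 3 && 3 = 3
(A && A) && A = 3 && 3 = 3
((A && A) && A) -> A = 3 -> 3 = 6
(!A -> A) && (((A && A) && A) -> A) = 6 && 6 = 6
!A = !3 = 3
!!A = !3 = 3
!!!A = !3 = 3
!!!!A = !3 = 3
((!A -> A) && (((A && A) && A) -> A)) -> !!!!A = 6 -> 3 = 3
No assignment yields a value below 3, so this is the minimum.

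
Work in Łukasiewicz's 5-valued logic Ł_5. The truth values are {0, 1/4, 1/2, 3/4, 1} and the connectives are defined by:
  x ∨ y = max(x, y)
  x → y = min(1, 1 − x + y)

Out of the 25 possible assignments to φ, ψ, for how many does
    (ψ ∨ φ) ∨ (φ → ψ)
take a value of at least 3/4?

24

value 1: 19 assignments (counts)
value 3/4: 5 assignments (counts)
value 1/2: 1 assignment
So 24 of the 25 assignments meet the threshold.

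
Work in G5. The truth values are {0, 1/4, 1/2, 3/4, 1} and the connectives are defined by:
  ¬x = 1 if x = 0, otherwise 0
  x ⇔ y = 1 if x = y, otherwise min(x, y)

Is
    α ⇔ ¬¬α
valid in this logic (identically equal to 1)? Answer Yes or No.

No

Counterexample: take α = 1/4.
¬α = ¬1/4 = 0
¬¬α = ¬0 = 1
α ⇔ ¬¬α = 1/4 ⇔ 1 = 1/4
This gives 1/4 ≠ 1.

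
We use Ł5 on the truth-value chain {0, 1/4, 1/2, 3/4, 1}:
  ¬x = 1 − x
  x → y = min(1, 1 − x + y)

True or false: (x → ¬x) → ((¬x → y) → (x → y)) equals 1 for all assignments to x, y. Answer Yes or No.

At x = 1/2, y = 0, for instance:
¬x = ¬1/2 = 1/2
x → ¬x = 1/2 → 1/2 = 1
¬x → y = 1/2 → 0 = 1/2
x → y = 1/2 → 0 = 1/2
(¬x → y) → (x → y) = 1/2 → 1/2 = 1
(x → ¬x) → ((¬x → y) → (x → y)) = 1 → 1 = 1
and checking the remaining 24 assignments likewise gives ≥ 1 in every case.

Yes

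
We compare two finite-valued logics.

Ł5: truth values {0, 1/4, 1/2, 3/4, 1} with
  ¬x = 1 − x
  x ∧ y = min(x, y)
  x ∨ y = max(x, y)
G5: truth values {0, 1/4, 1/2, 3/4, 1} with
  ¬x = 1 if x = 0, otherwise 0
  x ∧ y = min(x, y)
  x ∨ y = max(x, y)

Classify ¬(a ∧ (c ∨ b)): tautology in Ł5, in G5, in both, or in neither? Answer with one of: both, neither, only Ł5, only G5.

neither

In Ł5: at a = 1/4, b = 0, c = 1/4 the value is 3/4 — not a tautology.
In G5: at a = 1/4, b = 0, c = 1/4 the value is 0 — not a tautology.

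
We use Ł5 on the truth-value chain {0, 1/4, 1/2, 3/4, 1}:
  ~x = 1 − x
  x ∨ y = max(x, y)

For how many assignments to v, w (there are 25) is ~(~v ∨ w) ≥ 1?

value 1: 1 assignment (counts)
value 3/4: 3 assignments
value 1/2: 5 assignments
value 1/4: 7 assignments
value 0: 9 assignments
So 1 of the 25 assignments meets the threshold.

1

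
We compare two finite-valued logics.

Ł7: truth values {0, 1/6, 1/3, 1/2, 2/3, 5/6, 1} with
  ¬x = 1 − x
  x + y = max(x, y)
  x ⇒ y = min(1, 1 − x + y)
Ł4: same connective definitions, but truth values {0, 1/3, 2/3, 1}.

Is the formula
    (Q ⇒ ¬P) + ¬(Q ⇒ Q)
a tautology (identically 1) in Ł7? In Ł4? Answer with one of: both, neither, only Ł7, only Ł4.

In Ł7: at P = 1/6, Q = 1 the value is 5/6 — not a tautology.
In Ł4: at P = 1/3, Q = 1 the value is 2/3 — not a tautology.

neither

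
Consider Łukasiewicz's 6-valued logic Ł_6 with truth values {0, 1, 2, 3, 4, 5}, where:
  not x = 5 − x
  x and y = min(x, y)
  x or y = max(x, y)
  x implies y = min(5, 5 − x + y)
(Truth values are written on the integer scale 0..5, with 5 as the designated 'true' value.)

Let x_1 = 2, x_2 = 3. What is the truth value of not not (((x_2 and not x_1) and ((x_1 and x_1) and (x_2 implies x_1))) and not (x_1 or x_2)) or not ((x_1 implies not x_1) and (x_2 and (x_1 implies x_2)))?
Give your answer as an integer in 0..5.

2

not x_1 = not 2 = 3
x_2 and not x_1 = 3 and 3 = 3
x_1 and x_1 = 2 and 2 = 2
x_2 implies x_1 = 3 implies 2 = 4
(x_1 and x_1) and (x_2 implies x_1) = 2 and 4 = 2
(x_2 and not x_1) and ((x_1 and x_1) and (x_2 implies x_1)) = 3 and 2 = 2
x_1 or x_2 = 2 or 3 = 3
not (x_1 or x_2) = not 3 = 2
((x_2 and not x_1) and ((x_1 and x_1) and (x_2 implies x_1))) and not (x_1 or x_2) = 2 and 2 = 2
not (((x_2 and not x_1) and ((x_1 and x_1) and (x_2 implies x_1))) and not (x_1 or x_2)) = not 2 = 3
not not (((x_2 and not x_1) and ((x_1 and x_1) and (x_2 implies x_1))) and not (x_1 or x_2)) = not 3 = 2
not x_1 = not 2 = 3
x_1 implies not x_1 = 2 implies 3 = 5
x_1 implies x_2 = 2 implies 3 = 5
x_2 and (x_1 implies x_2) = 3 and 5 = 3
(x_1 implies not x_1) and (x_2 and (x_1 implies x_2)) = 5 and 3 = 3
not ((x_1 implies not x_1) and (x_2 and (x_1 implies x_2))) = not 3 = 2
not not (((x_2 and not x_1) and ((x_1 and x_1) and (x_2 implies x_1))) and not (x_1 or x_2)) or not ((x_1 implies not x_1) and (x_2 and (x_1 implies x_2))) = 2 or 2 = 2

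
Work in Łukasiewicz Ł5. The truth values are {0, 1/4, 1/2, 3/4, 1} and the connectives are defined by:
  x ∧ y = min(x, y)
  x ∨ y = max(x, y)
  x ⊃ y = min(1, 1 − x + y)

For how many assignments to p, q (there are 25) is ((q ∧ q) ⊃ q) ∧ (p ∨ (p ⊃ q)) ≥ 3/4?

value 1: 19 assignments (counts)
value 3/4: 5 assignments (counts)
value 1/2: 1 assignment
So 24 of the 25 assignments meet the threshold.

24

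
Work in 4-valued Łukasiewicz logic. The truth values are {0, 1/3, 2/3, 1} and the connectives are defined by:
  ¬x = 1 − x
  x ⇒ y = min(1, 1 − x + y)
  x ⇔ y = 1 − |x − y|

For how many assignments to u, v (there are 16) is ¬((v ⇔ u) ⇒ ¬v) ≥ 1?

1

u = 0, v = 0 ↦ 0  <
u = 0, v = 1/3 ↦ 0  <
u = 0, v = 2/3 ↦ 0  <
u = 0, v = 1 ↦ 0  <
u = 1/3, v = 0 ↦ 0  <
u = 1/3, v = 1/3 ↦ 1/3  <
u = 1/3, v = 2/3 ↦ 1/3  <
u = 1/3, v = 1 ↦ 1/3  <
u = 2/3, v = 0 ↦ 0  <
u = 2/3, v = 1/3 ↦ 0  <
u = 2/3, v = 2/3 ↦ 2/3  <
u = 2/3, v = 1 ↦ 2/3  <
u = 1, v = 0 ↦ 0  <
u = 1, v = 1/3 ↦ 0  <
u = 1, v = 2/3 ↦ 1/3  <
u = 1, v = 1 ↦ 1  ≥
So 1 of the 16 assignments meets the threshold.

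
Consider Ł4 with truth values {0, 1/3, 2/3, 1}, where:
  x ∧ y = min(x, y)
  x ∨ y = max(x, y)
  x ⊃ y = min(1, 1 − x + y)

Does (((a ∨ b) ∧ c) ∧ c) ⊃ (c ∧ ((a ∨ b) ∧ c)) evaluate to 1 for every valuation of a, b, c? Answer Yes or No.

At a = 1, b = 1/3, c = 1/3, for instance:
a ∨ b = 1 ∨ 1/3 = 1
(a ∨ b) ∧ c = 1 ∧ 1/3 = 1/3
((a ∨ b) ∧ c) ∧ c = 1/3 ∧ 1/3 = 1/3
c ∧ ((a ∨ b) ∧ c) = 1/3 ∧ 1/3 = 1/3
(((a ∨ b) ∧ c) ∧ c) ⊃ (c ∧ ((a ∨ b) ∧ c)) = 1/3 ⊃ 1/3 = 1
and checking the remaining 63 assignments likewise gives ≥ 1 in every case.

Yes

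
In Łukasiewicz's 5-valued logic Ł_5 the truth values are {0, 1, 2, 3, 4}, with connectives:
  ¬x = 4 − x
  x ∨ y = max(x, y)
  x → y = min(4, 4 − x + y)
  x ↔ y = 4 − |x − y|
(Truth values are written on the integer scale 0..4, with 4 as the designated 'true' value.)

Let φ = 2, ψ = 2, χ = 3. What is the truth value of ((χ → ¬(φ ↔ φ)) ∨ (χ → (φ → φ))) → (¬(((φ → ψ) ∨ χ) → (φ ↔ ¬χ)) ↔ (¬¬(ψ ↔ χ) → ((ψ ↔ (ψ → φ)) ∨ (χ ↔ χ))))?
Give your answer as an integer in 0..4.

1

φ ↔ φ = 2 ↔ 2 = 4
¬(φ ↔ φ) = ¬4 = 0
χ → ¬(φ ↔ φ) = 3 → 0 = 1
φ → φ = 2 → 2 = 4
χ → (φ → φ) = 3 → 4 = 4
(χ → ¬(φ ↔ φ)) ∨ (χ → (φ → φ)) = 1 ∨ 4 = 4
φ → ψ = 2 → 2 = 4
(φ → ψ) ∨ χ = 4 ∨ 3 = 4
¬χ = ¬3 = 1
φ ↔ ¬χ = 2 ↔ 1 = 3
((φ → ψ) ∨ χ) → (φ ↔ ¬χ) = 4 → 3 = 3
¬(((φ → ψ) ∨ χ) → (φ ↔ ¬χ)) = ¬3 = 1
ψ ↔ χ = 2 ↔ 3 = 3
¬(ψ ↔ χ) = ¬3 = 1
¬¬(ψ ↔ χ) = ¬1 = 3
ψ → φ = 2 → 2 = 4
ψ ↔ (ψ → φ) = 2 ↔ 4 = 2
χ ↔ χ = 3 ↔ 3 = 4
(ψ ↔ (ψ → φ)) ∨ (χ ↔ χ) = 2 ∨ 4 = 4
¬¬(ψ ↔ χ) → ((ψ ↔ (ψ → φ)) ∨ (χ ↔ χ)) = 3 → 4 = 4
¬(((φ → ψ) ∨ χ) → (φ ↔ ¬χ)) ↔ (¬¬(ψ ↔ χ) → ((ψ ↔ (ψ → φ)) ∨ (χ ↔ χ))) = 1 ↔ 4 = 1
((χ → ¬(φ ↔ φ)) ∨ (χ → (φ → φ))) → (¬(((φ → ψ) ∨ χ) → (φ ↔ ¬χ)) ↔ (¬¬(ψ ↔ χ) → ((ψ ↔ (ψ → φ)) ∨ (χ ↔ χ)))) = 4 → 1 = 1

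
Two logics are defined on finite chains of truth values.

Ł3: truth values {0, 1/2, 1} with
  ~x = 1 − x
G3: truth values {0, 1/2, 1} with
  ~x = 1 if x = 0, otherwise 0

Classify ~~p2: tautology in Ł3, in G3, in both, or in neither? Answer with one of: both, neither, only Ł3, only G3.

In Ł3: at p2 = 0 the value is 0 — not a tautology.
In G3: at p2 = 0 the value is 0 — not a tautology.

neither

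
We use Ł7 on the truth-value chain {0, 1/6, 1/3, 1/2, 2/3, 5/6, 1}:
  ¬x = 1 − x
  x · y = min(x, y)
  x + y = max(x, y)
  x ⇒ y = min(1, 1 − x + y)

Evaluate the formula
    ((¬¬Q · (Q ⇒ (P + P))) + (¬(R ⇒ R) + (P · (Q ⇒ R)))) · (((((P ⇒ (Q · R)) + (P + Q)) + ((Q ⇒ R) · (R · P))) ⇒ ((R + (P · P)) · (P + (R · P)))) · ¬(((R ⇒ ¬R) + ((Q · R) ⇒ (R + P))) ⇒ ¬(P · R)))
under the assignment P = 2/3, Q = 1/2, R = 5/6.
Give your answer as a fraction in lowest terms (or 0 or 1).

2/3

¬Q = ¬1/2 = 1/2
¬¬Q = ¬1/2 = 1/2
P + P = 2/3 + 2/3 = 2/3
Q ⇒ (P + P) = 1/2 ⇒ 2/3 = 1
¬¬Q · (Q ⇒ (P + P)) = 1/2 · 1 = 1/2
R ⇒ R = 5/6 ⇒ 5/6 = 1
¬(R ⇒ R) = ¬1 = 0
Q ⇒ R = 1/2 ⇒ 5/6 = 1
P · (Q ⇒ R) = 2/3 · 1 = 2/3
¬(R ⇒ R) + (P · (Q ⇒ R)) = 0 + 2/3 = 2/3
(¬¬Q · (Q ⇒ (P + P))) + (¬(R ⇒ R) + (P · (Q ⇒ R))) = 1/2 + 2/3 = 2/3
Q · R = 1/2 · 5/6 = 1/2
P ⇒ (Q · R) = 2/3 ⇒ 1/2 = 5/6
P + Q = 2/3 + 1/2 = 2/3
(P ⇒ (Q · R)) + (P + Q) = 5/6 + 2/3 = 5/6
Q ⇒ R = 1/2 ⇒ 5/6 = 1
R · P = 5/6 · 2/3 = 2/3
(Q ⇒ R) · (R · P) = 1 · 2/3 = 2/3
((P ⇒ (Q · R)) + (P + Q)) + ((Q ⇒ R) · (R · P)) = 5/6 + 2/3 = 5/6
P · P = 2/3 · 2/3 = 2/3
R + (P · P) = 5/6 + 2/3 = 5/6
R · P = 5/6 · 2/3 = 2/3
P + (R · P) = 2/3 + 2/3 = 2/3
(R + (P · P)) · (P + (R · P)) = 5/6 · 2/3 = 2/3
(((P ⇒ (Q · R)) + (P + Q)) + ((Q ⇒ R) · (R · P))) ⇒ ((R + (P · P)) · (P + (R · P))) = 5/6 ⇒ 2/3 = 5/6
¬R = ¬5/6 = 1/6
R ⇒ ¬R = 5/6 ⇒ 1/6 = 1/3
Q · R = 1/2 · 5/6 = 1/2
R + P = 5/6 + 2/3 = 5/6
(Q · R) ⇒ (R + P) = 1/2 ⇒ 5/6 = 1
(R ⇒ ¬R) + ((Q · R) ⇒ (R + P)) = 1/3 + 1 = 1
P · R = 2/3 · 5/6 = 2/3
¬(P · R) = ¬2/3 = 1/3
((R ⇒ ¬R) + ((Q · R) ⇒ (R + P))) ⇒ ¬(P · R) = 1 ⇒ 1/3 = 1/3
¬(((R ⇒ ¬R) + ((Q · R) ⇒ (R + P))) ⇒ ¬(P · R)) = ¬1/3 = 2/3
((((P ⇒ (Q · R)) + (P + Q)) + ((Q ⇒ R) · (R · P))) ⇒ ((R + (P · P)) · (P + (R · P)))) · ¬(((R ⇒ ¬R) + ((Q · R) ⇒ (R + P))) ⇒ ¬(P · R)) = 5/6 · 2/3 = 2/3
((¬¬Q · (Q ⇒ (P + P))) + (¬(R ⇒ R) + (P · (Q ⇒ R)))) · (((((P ⇒ (Q · R)) + (P + Q)) + ((Q ⇒ R) · (R · P))) ⇒ ((R + (P · P)) · (P + (R · P)))) · ¬(((R ⇒ ¬R) + ((Q · R) ⇒ (R + P))) ⇒ ¬(P · R))) = 2/3 · 2/3 = 2/3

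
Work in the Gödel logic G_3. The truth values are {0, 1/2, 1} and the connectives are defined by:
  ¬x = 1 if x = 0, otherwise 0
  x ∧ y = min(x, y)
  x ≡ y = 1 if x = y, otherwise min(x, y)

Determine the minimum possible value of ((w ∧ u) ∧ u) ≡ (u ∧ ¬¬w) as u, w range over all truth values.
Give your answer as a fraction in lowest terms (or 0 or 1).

1/2

Take u = 1, w = 1/2:
w ∧ u = 1/2 ∧ 1 = 1/2
(w ∧ u) ∧ u = 1/2 ∧ 1 = 1/2
¬w = ¬1/2 = 0
¬¬w = ¬0 = 1
u ∧ ¬¬w = 1 ∧ 1 = 1
((w ∧ u) ∧ u) ≡ (u ∧ ¬¬w) = 1/2 ≡ 1 = 1/2
No assignment yields a value below 1/2, so this is the minimum.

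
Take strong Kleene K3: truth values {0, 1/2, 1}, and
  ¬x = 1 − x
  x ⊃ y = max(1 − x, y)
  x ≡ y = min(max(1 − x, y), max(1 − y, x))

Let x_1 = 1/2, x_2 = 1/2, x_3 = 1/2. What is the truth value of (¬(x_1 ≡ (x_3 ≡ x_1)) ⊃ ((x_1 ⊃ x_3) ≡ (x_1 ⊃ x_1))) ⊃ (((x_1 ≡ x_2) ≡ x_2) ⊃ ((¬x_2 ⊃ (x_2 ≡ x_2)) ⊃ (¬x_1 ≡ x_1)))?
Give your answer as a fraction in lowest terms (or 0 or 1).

x_3 ≡ x_1 = 1/2 ≡ 1/2 = 1/2
x_1 ≡ (x_3 ≡ x_1) = 1/2 ≡ 1/2 = 1/2
¬(x_1 ≡ (x_3 ≡ x_1)) = ¬1/2 = 1/2
x_1 ⊃ x_3 = 1/2 ⊃ 1/2 = 1/2
x_1 ⊃ x_1 = 1/2 ⊃ 1/2 = 1/2
(x_1 ⊃ x_3) ≡ (x_1 ⊃ x_1) = 1/2 ≡ 1/2 = 1/2
¬(x_1 ≡ (x_3 ≡ x_1)) ⊃ ((x_1 ⊃ x_3) ≡ (x_1 ⊃ x_1)) = 1/2 ⊃ 1/2 = 1/2
x_1 ≡ x_2 = 1/2 ≡ 1/2 = 1/2
(x_1 ≡ x_2) ≡ x_2 = 1/2 ≡ 1/2 = 1/2
¬x_2 = ¬1/2 = 1/2
x_2 ≡ x_2 = 1/2 ≡ 1/2 = 1/2
¬x_2 ⊃ (x_2 ≡ x_2) = 1/2 ⊃ 1/2 = 1/2
¬x_1 = ¬1/2 = 1/2
¬x_1 ≡ x_1 = 1/2 ≡ 1/2 = 1/2
(¬x_2 ⊃ (x_2 ≡ x_2)) ⊃ (¬x_1 ≡ x_1) = 1/2 ⊃ 1/2 = 1/2
((x_1 ≡ x_2) ≡ x_2) ⊃ ((¬x_2 ⊃ (x_2 ≡ x_2)) ⊃ (¬x_1 ≡ x_1)) = 1/2 ⊃ 1/2 = 1/2
(¬(x_1 ≡ (x_3 ≡ x_1)) ⊃ ((x_1 ⊃ x_3) ≡ (x_1 ⊃ x_1))) ⊃ (((x_1 ≡ x_2) ≡ x_2) ⊃ ((¬x_2 ⊃ (x_2 ≡ x_2)) ⊃ (¬x_1 ≡ x_1))) = 1/2 ⊃ 1/2 = 1/2

1/2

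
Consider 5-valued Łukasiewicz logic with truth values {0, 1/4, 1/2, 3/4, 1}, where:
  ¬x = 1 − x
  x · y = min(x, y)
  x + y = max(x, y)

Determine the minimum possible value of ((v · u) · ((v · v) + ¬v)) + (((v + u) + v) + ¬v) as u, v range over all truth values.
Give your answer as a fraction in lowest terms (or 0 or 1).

1/2

Take u = 0, v = 1/2:
v · u = 1/2 · 0 = 0
v · v = 1/2 · 1/2 = 1/2
¬v = ¬1/2 = 1/2
(v · v) + ¬v = 1/2 + 1/2 = 1/2
(v · u) · ((v · v) + ¬v) = 0 · 1/2 = 0
v + u = 1/2 + 0 = 1/2
(v + u) + v = 1/2 + 1/2 = 1/2
¬v = ¬1/2 = 1/2
((v + u) + v) + ¬v = 1/2 + 1/2 = 1/2
((v · u) · ((v · v) + ¬v)) + (((v + u) + v) + ¬v) = 0 + 1/2 = 1/2
No assignment yields a value below 1/2, so this is the minimum.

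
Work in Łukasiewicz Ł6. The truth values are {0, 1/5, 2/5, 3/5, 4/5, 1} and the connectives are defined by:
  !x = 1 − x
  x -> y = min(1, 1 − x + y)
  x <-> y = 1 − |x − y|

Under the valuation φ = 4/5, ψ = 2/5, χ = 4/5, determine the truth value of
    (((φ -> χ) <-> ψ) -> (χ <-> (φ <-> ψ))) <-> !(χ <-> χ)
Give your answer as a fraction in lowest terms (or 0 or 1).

0

φ -> χ = 4/5 -> 4/5 = 1
(φ -> χ) <-> ψ = 1 <-> 2/5 = 2/5
φ <-> ψ = 4/5 <-> 2/5 = 3/5
χ <-> (φ <-> ψ) = 4/5 <-> 3/5 = 4/5
((φ -> χ) <-> ψ) -> (χ <-> (φ <-> ψ)) = 2/5 -> 4/5 = 1
χ <-> χ = 4/5 <-> 4/5 = 1
!(χ <-> χ) = !1 = 0
(((φ -> χ) <-> ψ) -> (χ <-> (φ <-> ψ))) <-> !(χ <-> χ) = 1 <-> 0 = 0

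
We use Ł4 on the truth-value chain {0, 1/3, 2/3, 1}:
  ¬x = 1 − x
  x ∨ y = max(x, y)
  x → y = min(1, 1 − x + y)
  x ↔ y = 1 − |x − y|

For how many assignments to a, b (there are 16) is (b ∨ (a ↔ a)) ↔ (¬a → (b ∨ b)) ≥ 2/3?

a = 0, b = 0 ↦ 0  <
a = 0, b = 1/3 ↦ 1/3  <
a = 0, b = 2/3 ↦ 2/3  ≥
a = 0, b = 1 ↦ 1  ≥
a = 1/3, b = 0 ↦ 1/3  <
a = 1/3, b = 1/3 ↦ 2/3  ≥
a = 1/3, b = 2/3 ↦ 1  ≥
a = 1/3, b = 1 ↦ 1  ≥
a = 2/3, b = 0 ↦ 2/3  ≥
a = 2/3, b = 1/3 ↦ 1  ≥
a = 2/3, b = 2/3 ↦ 1  ≥
a = 2/3, b = 1 ↦ 1  ≥
a = 1, b = 0 ↦ 1  ≥
a = 1, b = 1/3 ↦ 1  ≥
a = 1, b = 2/3 ↦ 1  ≥
a = 1, b = 1 ↦ 1  ≥
So 13 of the 16 assignments meet the threshold.

13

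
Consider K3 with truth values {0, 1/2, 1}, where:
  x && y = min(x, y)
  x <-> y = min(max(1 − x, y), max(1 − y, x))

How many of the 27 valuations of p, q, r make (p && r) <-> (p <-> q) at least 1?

5

value 1: 5 assignments (counts)
value 1/2: 17 assignments
value 0: 5 assignments
So 5 of the 27 assignments meet the threshold.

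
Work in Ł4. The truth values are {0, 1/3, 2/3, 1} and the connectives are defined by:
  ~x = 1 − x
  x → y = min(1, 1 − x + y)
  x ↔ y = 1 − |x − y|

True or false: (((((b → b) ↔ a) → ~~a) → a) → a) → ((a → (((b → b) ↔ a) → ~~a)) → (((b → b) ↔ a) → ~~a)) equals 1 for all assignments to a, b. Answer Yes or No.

a = 0, b = 0 ↦ 1
a = 0, b = 1/3 ↦ 1
a = 0, b = 2/3 ↦ 1
a = 0, b = 1 ↦ 1
a = 1/3, b = 0 ↦ 1
a = 1/3, b = 1/3 ↦ 1
a = 1/3, b = 2/3 ↦ 1
a = 1/3, b = 1 ↦ 1
a = 2/3, b = 0 ↦ 1
a = 2/3, b = 1/3 ↦ 1
a = 2/3, b = 2/3 ↦ 1
a = 2/3, b = 1 ↦ 1
a = 1, b = 0 ↦ 1
a = 1, b = 1/3 ↦ 1
a = 1, b = 2/3 ↦ 1
a = 1, b = 1 ↦ 1
Every assignment gives a value ≥ 1.

Yes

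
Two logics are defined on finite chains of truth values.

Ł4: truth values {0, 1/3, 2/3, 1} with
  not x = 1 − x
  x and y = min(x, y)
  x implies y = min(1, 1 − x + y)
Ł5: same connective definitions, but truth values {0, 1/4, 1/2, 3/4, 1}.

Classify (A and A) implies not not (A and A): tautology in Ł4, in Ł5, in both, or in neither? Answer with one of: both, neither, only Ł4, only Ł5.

In Ł4: every assignment gives 1 — tautology.
In Ł5: every assignment gives 1 — tautology.

both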